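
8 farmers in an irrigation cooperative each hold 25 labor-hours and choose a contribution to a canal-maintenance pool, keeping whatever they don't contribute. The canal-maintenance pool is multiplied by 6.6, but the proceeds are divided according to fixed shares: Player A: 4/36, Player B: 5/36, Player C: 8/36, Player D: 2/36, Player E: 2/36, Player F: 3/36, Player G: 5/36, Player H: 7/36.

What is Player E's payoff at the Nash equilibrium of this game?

A player with share s gets back 6.6·s per unit contributed, so full contribution is dominant for anyone with s > 1/6.6 = 0.1515 and zero contribution is dominant for anyone below.
Player C and Player H are above the threshold, contributing 25 each; the remaining 6 contribute 0. Total contributed: 50.
Player E keeps 25 and receives 6.6 × 50 × 2/36 = 18.33 from the canal-maintenance pool, for a payoff of 43.33.

43.33 labor-hours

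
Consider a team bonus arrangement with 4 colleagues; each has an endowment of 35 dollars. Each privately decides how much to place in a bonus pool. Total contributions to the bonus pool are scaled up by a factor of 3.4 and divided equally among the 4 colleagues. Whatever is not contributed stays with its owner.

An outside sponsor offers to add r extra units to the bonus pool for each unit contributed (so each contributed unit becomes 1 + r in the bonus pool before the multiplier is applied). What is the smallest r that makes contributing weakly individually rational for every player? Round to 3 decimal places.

0.176

With matching at rate r, one contributed unit becomes (1 + r) in the bonus pool and returns 3.4 × (1 + r) / 4 to the contributor.
Setting this equal to 1: 1 + r = 4/3.4 = 1.1765.
So the minimum matching rate is r = 1.1765 − 1 = 0.176.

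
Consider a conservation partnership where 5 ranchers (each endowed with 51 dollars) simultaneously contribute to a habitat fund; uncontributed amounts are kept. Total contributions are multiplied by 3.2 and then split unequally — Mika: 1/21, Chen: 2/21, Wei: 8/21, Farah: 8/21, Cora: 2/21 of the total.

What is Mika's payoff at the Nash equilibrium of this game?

66.54 dollars

For player j, contributing a unit is worthwhile iff 3.2 × (j's share) ≥ 1, i.e. iff j's share is at least 0.3125.
Wei and Farah are above the threshold, contributing 51 each; the remaining 3 contribute 0. Total contributed: 102.
Mika keeps 51 and receives 3.2 × 102 × 1/21 = 15.54 from the habitat fund, for a payoff of 66.54.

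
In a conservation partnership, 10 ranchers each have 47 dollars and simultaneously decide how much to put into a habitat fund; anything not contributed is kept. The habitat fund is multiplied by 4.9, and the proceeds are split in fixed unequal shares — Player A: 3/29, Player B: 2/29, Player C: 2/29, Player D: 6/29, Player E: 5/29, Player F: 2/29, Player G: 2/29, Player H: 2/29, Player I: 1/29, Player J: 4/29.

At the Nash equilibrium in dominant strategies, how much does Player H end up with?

For player j, contributing a unit is worthwhile iff 4.9 × (j's share) ≥ 1, i.e. iff j's share is at least 0.2041.
The only share above 0.2041 is Player D's 6/29, contributing 47; the remaining 9 contribute 0. Total contributed: 47.
Player H keeps 47 and receives 4.9 × 47 × 2/29 = 15.88 from the habitat fund, for a payoff of 62.88.

62.88 dollars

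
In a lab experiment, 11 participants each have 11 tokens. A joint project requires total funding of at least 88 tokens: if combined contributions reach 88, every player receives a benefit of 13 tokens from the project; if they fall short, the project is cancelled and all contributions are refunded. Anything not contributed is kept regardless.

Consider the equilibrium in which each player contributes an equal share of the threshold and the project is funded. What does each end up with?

16 tokens

Equal share of the threshold: 88/11 = 8.
At this profile no one gains by cutting their contribution: any cut drops the total below 88, the project is cancelled, contributions are refunded, and the deviator ends with 11, which is less than 11 − 8 + 13 = 16. Contributing more than 8 just wastes the excess. So contributing exactly 8 is a best response.
Each player's payoff: 11 − 8 + 13 = 16.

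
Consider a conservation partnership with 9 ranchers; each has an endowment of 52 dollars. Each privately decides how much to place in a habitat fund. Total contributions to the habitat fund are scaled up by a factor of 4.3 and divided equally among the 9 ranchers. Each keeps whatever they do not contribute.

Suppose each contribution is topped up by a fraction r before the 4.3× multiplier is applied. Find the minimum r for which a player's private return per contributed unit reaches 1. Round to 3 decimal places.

1.093

With matching at rate r, one contributed unit becomes (1 + r) in the habitat fund and returns 4.3 × (1 + r) / 9 to the contributor.
Setting this equal to 1: 1 + r = 9/4.3 = 2.0930.
So the minimum matching rate is r = 2.0930 − 1 = 1.093.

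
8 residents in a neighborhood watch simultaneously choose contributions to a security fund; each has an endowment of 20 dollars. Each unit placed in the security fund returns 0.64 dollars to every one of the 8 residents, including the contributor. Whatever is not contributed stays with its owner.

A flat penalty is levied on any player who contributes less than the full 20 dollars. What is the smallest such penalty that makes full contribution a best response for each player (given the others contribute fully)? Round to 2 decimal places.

Given the others contribute fully, the best deviation is to contribute 0 (any partial contribution still incurs the fine and gives up units whose private return 0.64 is below 1).
Deviating from 20 to 0 saves 20 dollars but forfeits the deviator's share of the drop in the security fund: 0.64 × 20 = 12.80.
So the deviation gain is 20 − 12.80 = 7.20, and the fine must be at least 7.20 dollars to wipe it out.

7.20 dollars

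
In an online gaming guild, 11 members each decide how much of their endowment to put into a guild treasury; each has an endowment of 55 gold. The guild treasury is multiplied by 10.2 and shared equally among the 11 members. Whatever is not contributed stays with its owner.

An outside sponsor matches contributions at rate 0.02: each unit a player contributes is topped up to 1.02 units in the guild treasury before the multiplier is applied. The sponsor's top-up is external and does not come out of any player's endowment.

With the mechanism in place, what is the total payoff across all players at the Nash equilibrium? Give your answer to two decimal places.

Even with the mechanism, each unit contributed returns only 10.2 × 1.02 / 11 = 0.9458 per unit of net cost, so contributing nothing is still dominant.
At the Nash equilibrium no one contributes; group total payoff = 11 × 55 = 605.

605.00 gold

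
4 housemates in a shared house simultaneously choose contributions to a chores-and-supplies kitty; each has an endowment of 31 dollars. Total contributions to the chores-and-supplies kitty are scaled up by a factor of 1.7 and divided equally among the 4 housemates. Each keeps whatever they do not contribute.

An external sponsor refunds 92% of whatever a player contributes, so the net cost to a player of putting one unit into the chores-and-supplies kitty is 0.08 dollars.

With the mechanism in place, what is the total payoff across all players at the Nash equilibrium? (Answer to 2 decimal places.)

Under the mechanism each unit contributed yields (1.7/4) / 0.08 = 5.3125 back to its contributor per unit of net cost, which exceeds 1, making full contribution the dominant choice for everyone.
So the Nash equilibrium is full contribution by all 4; the group earns 4 × (31 × 0.92 + 1.7 × 31) = 324.88.

324.88 dollars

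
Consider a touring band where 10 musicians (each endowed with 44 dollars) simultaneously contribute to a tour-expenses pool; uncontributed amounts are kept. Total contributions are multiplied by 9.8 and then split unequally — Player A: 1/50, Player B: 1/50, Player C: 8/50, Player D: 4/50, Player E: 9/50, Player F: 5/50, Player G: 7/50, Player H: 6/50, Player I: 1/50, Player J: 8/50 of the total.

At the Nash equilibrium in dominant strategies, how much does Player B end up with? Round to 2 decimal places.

87.12 dollars

Each unit j contributes comes back to j as 9.8 × (j's share), so j prefers to contribute only if that share exceeds 1/9.8 = 0.1020; otherwise keeping the unit dominates.
The shares above 0.1020 belong to Player C, Player E, Player G, Player H and Player J, contributing 44 each; the remaining 5 contribute 0. Total contributed: 220.
Player B keeps 44 and receives 9.8 × 220 × 1/50 = 43.12 from the tour-expenses pool, for a payoff of 87.12.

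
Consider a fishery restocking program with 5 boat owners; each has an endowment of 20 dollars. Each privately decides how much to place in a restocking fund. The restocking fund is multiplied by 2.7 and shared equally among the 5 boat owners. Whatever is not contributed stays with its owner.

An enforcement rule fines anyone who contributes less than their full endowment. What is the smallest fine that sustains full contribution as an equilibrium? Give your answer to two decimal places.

Given the others contribute fully, the best deviation is to contribute 0 (any partial contribution still incurs the fine and gives up units whose private return 0.5400 is below 1).
Deviating from 20 to 0 saves 20 dollars but forfeits the deviator's share of the drop in the restocking fund: 2.7/5 × 20 = 10.80.
So the deviation gain is 20 − 10.80 = 9.20, and the fine must be at least 9.20 dollars to wipe it out.

9.20 dollars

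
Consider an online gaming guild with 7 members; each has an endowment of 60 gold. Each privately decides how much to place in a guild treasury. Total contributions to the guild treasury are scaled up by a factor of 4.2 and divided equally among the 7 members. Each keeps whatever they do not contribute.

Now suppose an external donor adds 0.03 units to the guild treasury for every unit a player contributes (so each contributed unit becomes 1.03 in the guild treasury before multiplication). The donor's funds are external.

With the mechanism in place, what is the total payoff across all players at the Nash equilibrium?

420.00 gold

The effective private return is 4.2 × 1.03 / 7 = 0.6180, which is still under 1, so the mechanism doesn't change anyone's dominant strategy: zero contribution.
At the Nash equilibrium no one contributes; group total payoff = 7 × 60 = 420.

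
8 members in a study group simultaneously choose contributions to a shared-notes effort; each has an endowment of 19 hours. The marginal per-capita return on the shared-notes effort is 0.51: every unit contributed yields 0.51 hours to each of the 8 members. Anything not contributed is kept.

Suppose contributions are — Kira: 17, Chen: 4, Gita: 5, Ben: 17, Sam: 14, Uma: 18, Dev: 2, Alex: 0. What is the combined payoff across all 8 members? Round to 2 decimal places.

Total contributed: 17 + 4 + 5 + 17 + 14 + 18 + 2 + 0 = 77; total kept: 8 × 19 − 77 = 75.
The shared-notes effort pays out 0.51 × 8 × 77 = 314.16 in aggregate.
Group total = 75 + 314.16 = 389.16.

389.16 hours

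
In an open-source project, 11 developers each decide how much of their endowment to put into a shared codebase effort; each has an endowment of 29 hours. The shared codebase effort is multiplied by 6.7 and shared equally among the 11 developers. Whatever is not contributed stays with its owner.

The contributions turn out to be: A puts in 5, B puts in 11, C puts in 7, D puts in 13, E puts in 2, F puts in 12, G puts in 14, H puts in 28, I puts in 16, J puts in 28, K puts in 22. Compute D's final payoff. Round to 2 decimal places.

Total contributed: 5 + 11 + 7 + 13 + 2 + 12 + 14 + 28 + 16 + 28 + 22 = 158.
Each receives 6.7 × 158 / 11 = 96.24 from the shared codebase effort.
D keeps 29 − 13 = 16, so D's payoff is 16 + 96.24 = 112.24.

112.24 hours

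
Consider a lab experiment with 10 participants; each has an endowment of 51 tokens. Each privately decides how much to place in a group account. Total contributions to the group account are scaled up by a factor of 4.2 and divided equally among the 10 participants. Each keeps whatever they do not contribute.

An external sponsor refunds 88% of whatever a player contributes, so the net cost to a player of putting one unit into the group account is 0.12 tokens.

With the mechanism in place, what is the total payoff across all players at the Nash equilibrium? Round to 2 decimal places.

The effective private return per unit is now (4.2/10) / 0.12 = 3.5000 > 1, so every player's dominant strategy flips to full contribution.
At the Nash equilibrium everyone contributes 51. Group total payoff = 10 × (51 × 0.88 + 4.2 × 51) = 2590.80.

2590.80 tokens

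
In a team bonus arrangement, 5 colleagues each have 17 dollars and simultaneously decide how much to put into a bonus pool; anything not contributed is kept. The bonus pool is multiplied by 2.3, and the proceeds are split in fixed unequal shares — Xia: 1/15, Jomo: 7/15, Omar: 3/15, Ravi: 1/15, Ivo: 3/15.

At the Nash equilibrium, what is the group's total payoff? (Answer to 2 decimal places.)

107.10 dollars

Player j's private return per contributed unit is 2.3 × (j's share). Contributing is weakly dominant for j when that share is at least 1/2.3 = 0.4348, and contributing 0 is dominant otherwise.
Jomo alone (share 7/15) is above the threshold, contributing 17; the remaining 4 contribute 0. Total contributed: 17.
The bonus pool pays out 2.3 × 17 = 39.10 in total (split across the unequal shares, but the aggregate is all that matters for the group sum).
The 4 free-riders keep 17 each, adding 68. Group total = 68 + 39.10 = 107.10.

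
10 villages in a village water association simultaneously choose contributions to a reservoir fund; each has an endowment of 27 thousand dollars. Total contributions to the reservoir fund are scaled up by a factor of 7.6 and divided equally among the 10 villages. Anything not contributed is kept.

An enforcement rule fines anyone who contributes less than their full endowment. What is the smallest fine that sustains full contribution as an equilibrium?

Given the others contribute fully, the best deviation is to contribute 0 (any partial contribution still incurs the fine and gives up units whose private return 0.7600 is below 1).
Deviating from 27 to 0 saves 27 thousand dollars but forfeits the deviator's share of the drop in the reservoir fund: 7.6/10 × 27 = 20.52.
So the deviation gain is 27 − 20.52 = 6.48, and the fine must be at least 6.48 thousand dollars to wipe it out.

6.48 thousand dollars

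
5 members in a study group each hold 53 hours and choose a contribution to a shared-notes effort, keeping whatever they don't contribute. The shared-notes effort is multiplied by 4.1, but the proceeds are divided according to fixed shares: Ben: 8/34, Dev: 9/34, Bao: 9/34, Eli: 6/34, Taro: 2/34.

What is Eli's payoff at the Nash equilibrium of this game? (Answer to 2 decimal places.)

129.69 hours

A player with share s gets back 4.1·s per unit contributed, so full contribution is dominant for anyone with s > 1/4.1 = 0.2439 and zero contribution is dominant for anyone below.
Dev and Bao clear that bar, contributing 53 each; the remaining 3 contribute 0. Total contributed: 106.
Eli keeps 53 and receives 4.1 × 106 × 6/34 = 76.69 from the shared-notes effort, for a payoff of 129.69.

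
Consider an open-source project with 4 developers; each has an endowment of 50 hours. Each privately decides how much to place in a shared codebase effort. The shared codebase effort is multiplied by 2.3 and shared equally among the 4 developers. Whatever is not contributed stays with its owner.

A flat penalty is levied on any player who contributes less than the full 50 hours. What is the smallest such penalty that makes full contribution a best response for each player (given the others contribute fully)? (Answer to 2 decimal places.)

Given the others contribute fully, the best deviation is to contribute 0 (any partial contribution still incurs the fine and gives up units whose private return 0.5750 is below 1).
Deviating from 50 to 0 saves 50 hours but forfeits the deviator's share of the drop in the shared codebase effort: 2.3/4 × 50 = 28.75.
So the deviation gain is 50 − 28.75 = 21.25, and the fine must be at least 21.25 hours to wipe it out.

21.25 hours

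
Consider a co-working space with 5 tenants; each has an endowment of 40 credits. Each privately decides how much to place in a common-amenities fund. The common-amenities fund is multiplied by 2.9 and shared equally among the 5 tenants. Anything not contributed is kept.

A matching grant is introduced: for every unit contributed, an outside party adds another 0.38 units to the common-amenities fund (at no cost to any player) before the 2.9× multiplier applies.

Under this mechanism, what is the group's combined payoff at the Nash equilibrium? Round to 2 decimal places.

200.00 credits

With the mechanism, a contributed unit returns 2.9 × 1.38 / 5 = 0.8004 per unit of net cost — still below 1 — so contributing 0 remains dominant for every player.
At the Nash equilibrium no one contributes; group total payoff = 5 × 40 = 200.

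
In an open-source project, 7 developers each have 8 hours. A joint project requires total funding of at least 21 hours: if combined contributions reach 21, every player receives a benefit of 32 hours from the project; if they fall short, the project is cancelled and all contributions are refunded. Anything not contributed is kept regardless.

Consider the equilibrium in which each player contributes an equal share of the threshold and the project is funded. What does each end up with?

37 hours

Equal share of the threshold: 21/7 = 3.
At this profile no one gains by cutting their contribution: any cut drops the total below 21, the project is cancelled, contributions are refunded, and the deviator ends with 8, which is less than 8 − 3 + 32 = 37. Contributing more than 3 just wastes the excess. So contributing exactly 3 is a best response.
Each player's payoff: 8 − 3 + 32 = 37.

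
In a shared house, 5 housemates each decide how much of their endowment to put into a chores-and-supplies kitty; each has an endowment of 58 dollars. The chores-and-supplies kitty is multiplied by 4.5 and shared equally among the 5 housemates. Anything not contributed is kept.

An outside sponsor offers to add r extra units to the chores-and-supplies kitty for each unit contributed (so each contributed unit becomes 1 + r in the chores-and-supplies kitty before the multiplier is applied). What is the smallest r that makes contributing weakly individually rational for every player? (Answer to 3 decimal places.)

0.111

With matching at rate r, one contributed unit becomes (1 + r) in the chores-and-supplies kitty and returns 4.5 × (1 + r) / 5 to the contributor.
Setting this equal to 1: 1 + r = 5/4.5 = 1.1111.
So the minimum matching rate is r = 1.1111 − 1 = 0.111.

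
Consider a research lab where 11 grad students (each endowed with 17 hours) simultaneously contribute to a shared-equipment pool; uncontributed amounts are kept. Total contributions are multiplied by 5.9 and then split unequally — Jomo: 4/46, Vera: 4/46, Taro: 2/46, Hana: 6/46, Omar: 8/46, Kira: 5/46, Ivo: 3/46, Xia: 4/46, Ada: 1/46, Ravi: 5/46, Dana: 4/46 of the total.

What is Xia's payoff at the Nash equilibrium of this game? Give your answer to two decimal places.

25.72 hours

Each unit j contributes comes back to j as 5.9 × (j's share), so j prefers to contribute only if that share exceeds 1/5.9 = 0.1695; otherwise keeping the unit dominates.
The only share above 0.1695 is Omar's 8/46, contributing 17; the remaining 10 contribute 0. Total contributed: 17.
Xia keeps 17 and receives 5.9 × 17 × 4/46 = 8.72 from the shared-equipment pool, for a payoff of 25.72.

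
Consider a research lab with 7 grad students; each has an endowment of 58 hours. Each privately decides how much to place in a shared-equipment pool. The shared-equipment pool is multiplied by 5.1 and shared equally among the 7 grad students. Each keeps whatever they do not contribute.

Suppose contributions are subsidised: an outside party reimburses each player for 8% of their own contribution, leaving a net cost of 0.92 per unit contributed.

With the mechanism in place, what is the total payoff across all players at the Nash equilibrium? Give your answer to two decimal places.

With the mechanism, a contributed unit returns (5.1/7) / 0.92 = 0.7919 per unit of net cost — still below 1 — so contributing 0 remains dominant for every player.
Everyone keeps their endowment and the group total is 7 × 58 = 406.

406.00 hours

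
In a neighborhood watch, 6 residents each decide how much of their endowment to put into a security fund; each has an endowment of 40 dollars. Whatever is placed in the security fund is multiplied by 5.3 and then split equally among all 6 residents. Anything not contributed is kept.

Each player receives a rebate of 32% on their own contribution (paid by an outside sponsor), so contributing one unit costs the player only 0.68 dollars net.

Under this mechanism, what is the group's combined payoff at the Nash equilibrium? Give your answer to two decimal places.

1348.80 dollars

Under the mechanism each unit contributed yields (5.3/6) / 0.68 = 1.2990 back to its contributor per unit of net cost, which exceeds 1, making full contribution the dominant choice for everyone.
So the Nash equilibrium is full contribution by all 6; the group earns 6 × (40 × 0.32 + 5.3 × 40) = 1348.80.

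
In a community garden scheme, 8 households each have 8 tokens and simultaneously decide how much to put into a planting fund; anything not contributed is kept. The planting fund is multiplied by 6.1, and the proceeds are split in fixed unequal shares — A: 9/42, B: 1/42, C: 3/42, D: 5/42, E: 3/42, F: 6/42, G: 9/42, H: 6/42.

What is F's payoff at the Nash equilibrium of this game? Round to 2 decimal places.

21.94 tokens

Player j's private return per contributed unit is 6.1 × (j's share). Contributing is weakly dominant for j when that share is at least 1/6.1 = 0.1639, and contributing 0 is dominant otherwise.
A and G are above the threshold, contributing 8 each; the remaining 6 contribute 0. Total contributed: 16.
F keeps 8 and receives 6.1 × 16 × 6/42 = 13.94 from the planting fund, for a payoff of 21.94.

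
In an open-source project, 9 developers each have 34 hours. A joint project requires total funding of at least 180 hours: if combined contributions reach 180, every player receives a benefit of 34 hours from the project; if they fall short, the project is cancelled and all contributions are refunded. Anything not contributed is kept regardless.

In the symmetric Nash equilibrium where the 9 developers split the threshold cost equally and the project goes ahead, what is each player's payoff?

48 hours

Equal share of the threshold: 180/9 = 20.
At this profile no one gains by cutting their contribution: any cut drops the total below 180, the project is cancelled, contributions are refunded, and the deviator ends with 34, which is less than 34 − 20 + 34 = 48. Contributing more than 20 just wastes the excess. So contributing exactly 20 is a best response.
Each player's payoff: 34 − 20 + 34 = 48.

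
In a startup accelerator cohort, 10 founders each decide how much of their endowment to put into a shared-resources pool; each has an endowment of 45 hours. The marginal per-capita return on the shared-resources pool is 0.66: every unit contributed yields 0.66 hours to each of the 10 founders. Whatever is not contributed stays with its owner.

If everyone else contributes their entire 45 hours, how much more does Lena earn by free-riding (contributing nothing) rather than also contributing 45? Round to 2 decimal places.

15.30 hours

Switching from a contribution of 45 to 0 lets Lena keep an extra 45 hours, but lowers the shared-resources pool by 45, which costs Lena their own share of that drop: 0.66 × 45 = 29.70.
Net gain = 45 − 29.70 = 15.30. The private return per contributed unit (0.66) is below 1, so free-riding is indeed the best response regardless of what the others do.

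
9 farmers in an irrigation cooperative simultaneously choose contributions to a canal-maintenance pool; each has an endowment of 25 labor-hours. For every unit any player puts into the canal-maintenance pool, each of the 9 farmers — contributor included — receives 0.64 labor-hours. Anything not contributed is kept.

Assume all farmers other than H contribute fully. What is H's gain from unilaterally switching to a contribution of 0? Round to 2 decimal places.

Switching from a contribution of 25 to 0 lets H keep an extra 25 labor-hours, but lowers the canal-maintenance pool by 25, which costs H their own share of that drop: 0.64 × 25 = 16.00.
Net gain = 25 − 16.00 = 9.00. The private return per contributed unit (0.64) is below 1, so free-riding is indeed the best response regardless of what the others do.

9.00 labor-hours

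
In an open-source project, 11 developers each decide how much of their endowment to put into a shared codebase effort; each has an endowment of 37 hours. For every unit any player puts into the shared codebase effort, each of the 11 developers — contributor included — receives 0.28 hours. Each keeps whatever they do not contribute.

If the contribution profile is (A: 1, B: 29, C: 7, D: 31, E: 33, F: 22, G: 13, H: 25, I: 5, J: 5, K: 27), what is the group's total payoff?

Total contributed: 1 + 29 + 7 + 31 + 33 + 22 + 13 + 25 + 5 + 5 + 27 = 198; total kept: 11 × 37 − 198 = 209.
The shared codebase effort pays out 0.28 × 11 × 198 = 609.84 in aggregate.
Group total = 209 + 609.84 = 818.84.

818.84 hours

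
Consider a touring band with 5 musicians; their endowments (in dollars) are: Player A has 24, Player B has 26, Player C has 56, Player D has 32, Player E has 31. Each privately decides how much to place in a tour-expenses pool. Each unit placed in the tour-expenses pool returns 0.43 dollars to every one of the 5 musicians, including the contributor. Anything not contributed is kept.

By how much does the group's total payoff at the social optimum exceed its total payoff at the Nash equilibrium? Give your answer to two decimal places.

194.35 dollars

The private return per contributed unit is 0.43 < 1 for everyone, so the Nash equilibrium is zero contribution and the group total is Σ E_j = 24 + 26 + 56 + 32 + 31 = 169.
Each contributed unit returns 2.150 to the group, so the social optimum is full contribution by everyone: group total = 2.150 × 169 = 363.35.
Efficiency loss = (2.150 − 1) × 169 = 194.35.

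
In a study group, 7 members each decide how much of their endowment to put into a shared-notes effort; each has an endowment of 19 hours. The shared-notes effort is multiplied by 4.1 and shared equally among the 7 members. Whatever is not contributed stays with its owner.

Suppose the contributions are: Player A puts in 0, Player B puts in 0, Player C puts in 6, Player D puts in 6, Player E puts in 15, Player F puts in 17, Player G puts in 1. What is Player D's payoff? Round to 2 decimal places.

39.36 hours

Total contributed: 0 + 0 + 6 + 6 + 15 + 17 + 1 = 45.
Each receives 4.1 × 45 / 7 = 26.36 from the shared-notes effort.
Player D keeps 19 − 6 = 13, so Player D's payoff is 13 + 26.36 = 39.36.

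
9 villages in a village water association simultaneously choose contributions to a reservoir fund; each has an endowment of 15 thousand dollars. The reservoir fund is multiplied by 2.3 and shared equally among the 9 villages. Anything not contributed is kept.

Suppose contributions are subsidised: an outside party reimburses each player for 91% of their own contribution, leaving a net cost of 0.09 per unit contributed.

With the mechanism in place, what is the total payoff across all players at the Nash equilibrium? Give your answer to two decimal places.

Under the mechanism each unit contributed yields (2.3/9) / 0.09 = 2.8395 back to its contributor per unit of net cost, which exceeds 1, making full contribution the dominant choice for everyone.
So the Nash equilibrium is full contribution by all 9; the group earns 9 × (15 × 0.91 + 2.3 × 15) = 433.35.

433.35 thousand dollars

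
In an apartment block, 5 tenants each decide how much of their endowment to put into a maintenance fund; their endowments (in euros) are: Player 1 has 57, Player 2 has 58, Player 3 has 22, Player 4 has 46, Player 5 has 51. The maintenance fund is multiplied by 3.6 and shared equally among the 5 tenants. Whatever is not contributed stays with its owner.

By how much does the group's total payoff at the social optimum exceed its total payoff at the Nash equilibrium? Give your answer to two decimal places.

608.40 euros

The private return per contributed unit is 3.6/5 = 0.7200 < 1 for every player regardless of endowment, so the Nash equilibrium is zero contribution and the group total is Σ E_j = 57 + 58 + 22 + 46 + 51 = 234.
Each contributed unit returns 3.600 to the group, so the social optimum is full contribution by everyone: group total = 3.600 × 234 = 842.40.
Efficiency loss = (3.600 − 1) × 234 = 608.40.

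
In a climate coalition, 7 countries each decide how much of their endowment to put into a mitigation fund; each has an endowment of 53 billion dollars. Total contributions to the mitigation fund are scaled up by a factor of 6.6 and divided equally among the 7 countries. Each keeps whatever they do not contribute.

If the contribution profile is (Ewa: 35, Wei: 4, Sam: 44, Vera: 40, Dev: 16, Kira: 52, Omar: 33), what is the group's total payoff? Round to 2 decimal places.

1625.40 billion dollars

Total contributed: 35 + 4 + 44 + 40 + 16 + 52 + 33 = 224; total kept: 7 × 53 − 224 = 147.
The mitigation fund pays out 6.6 × 224 = 1478.40 in aggregate.
Group total = 147 + 1478.40 = 1625.40.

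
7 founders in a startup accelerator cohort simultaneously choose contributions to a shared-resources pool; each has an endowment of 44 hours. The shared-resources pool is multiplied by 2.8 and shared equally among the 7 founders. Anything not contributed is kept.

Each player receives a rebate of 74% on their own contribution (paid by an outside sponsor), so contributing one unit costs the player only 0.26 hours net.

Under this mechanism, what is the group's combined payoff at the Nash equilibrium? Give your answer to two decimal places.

Under the mechanism each unit contributed yields (2.8/7) / 0.26 = 1.5385 back to its contributor per unit of net cost, which exceeds 1, making full contribution the dominant choice for everyone.
At the Nash equilibrium everyone contributes 44. Group total payoff = 7 × (44 × 0.74 + 2.8 × 44) = 1090.32.

1090.32 hours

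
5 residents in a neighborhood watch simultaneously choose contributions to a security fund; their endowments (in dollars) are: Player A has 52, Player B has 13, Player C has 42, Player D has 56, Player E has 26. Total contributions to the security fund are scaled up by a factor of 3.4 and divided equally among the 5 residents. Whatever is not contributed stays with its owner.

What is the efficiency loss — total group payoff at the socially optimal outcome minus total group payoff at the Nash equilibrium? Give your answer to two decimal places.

453.60 dollars

The private return per contributed unit is 3.4/5 = 0.6800 < 1 for every player regardless of endowment, so the Nash equilibrium is zero contribution and the group total is Σ E_j = 52 + 13 + 42 + 56 + 26 = 189.
Each contributed unit returns 3.400 to the group, so the social optimum is full contribution by everyone: group total = 3.400 × 189 = 642.60.
Efficiency loss = (3.400 − 1) × 189 = 453.60.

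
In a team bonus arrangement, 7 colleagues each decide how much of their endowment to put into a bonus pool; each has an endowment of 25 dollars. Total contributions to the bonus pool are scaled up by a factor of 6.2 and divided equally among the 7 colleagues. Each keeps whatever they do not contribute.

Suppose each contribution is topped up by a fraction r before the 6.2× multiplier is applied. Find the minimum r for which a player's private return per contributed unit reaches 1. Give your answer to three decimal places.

With matching at rate r, one contributed unit becomes (1 + r) in the bonus pool and returns 6.2 × (1 + r) / 7 to the contributor.
Setting this equal to 1: 1 + r = 7/6.2 = 1.1290.
So the minimum matching rate is r = 1.1290 − 1 = 0.129.

0.129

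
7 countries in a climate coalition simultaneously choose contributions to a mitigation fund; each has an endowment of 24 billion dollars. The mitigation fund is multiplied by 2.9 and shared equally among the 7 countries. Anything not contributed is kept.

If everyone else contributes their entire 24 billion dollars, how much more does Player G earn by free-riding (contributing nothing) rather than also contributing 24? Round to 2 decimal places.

Switching from a contribution of 24 to 0 lets Player G keep an extra 24 billion dollars, but lowers the mitigation fund by 24, which costs Player G their own share of that drop: 2.9/7 × 24 = 9.94.
Net gain = 24 − 9.94 = 14.06. The private return per contributed unit (0.4143) is below 1, so free-riding is indeed the best response regardless of what the others do.

14.06 billion dollars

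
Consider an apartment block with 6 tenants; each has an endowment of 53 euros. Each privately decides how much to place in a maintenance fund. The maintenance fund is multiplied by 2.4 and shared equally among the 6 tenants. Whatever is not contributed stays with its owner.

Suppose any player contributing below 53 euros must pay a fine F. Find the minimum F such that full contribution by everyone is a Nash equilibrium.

31.80 euros

Given the others contribute fully, the best deviation is to contribute 0 (any partial contribution still incurs the fine and gives up units whose private return 0.4000 is below 1).
Deviating from 53 to 0 saves 53 euros but forfeits the deviator's share of the drop in the maintenance fund: 2.4/6 × 53 = 21.20.
So the deviation gain is 53 − 21.20 = 31.80, and the fine must be at least 31.80 euros to wipe it out.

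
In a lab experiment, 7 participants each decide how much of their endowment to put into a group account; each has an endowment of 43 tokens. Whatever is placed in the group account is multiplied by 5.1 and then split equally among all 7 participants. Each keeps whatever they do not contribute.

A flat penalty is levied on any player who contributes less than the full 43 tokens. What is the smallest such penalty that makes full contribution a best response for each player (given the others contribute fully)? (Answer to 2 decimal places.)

Given the others contribute fully, the best deviation is to contribute 0 (any partial contribution still incurs the fine and gives up units whose private return 0.7286 is below 1).
Deviating from 43 to 0 saves 43 tokens but forfeits the deviator's share of the drop in the group account: 5.1/7 × 43 = 31.33.
So the deviation gain is 43 − 31.33 = 11.67, and the fine must be at least 11.67 tokens to wipe it out.

11.67 tokens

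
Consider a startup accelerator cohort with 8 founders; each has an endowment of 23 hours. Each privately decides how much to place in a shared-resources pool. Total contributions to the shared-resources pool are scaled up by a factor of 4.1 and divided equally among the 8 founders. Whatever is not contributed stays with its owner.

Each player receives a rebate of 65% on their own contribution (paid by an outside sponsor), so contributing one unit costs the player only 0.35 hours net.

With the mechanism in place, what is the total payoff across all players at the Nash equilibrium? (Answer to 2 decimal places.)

The effective private return per unit is now (4.1/8) / 0.35 = 1.4643 > 1, so every player's dominant strategy flips to full contribution.
So the Nash equilibrium is full contribution by all 8; the group earns 8 × (23 × 0.65 + 4.1 × 23) = 874.00.

874.00 hours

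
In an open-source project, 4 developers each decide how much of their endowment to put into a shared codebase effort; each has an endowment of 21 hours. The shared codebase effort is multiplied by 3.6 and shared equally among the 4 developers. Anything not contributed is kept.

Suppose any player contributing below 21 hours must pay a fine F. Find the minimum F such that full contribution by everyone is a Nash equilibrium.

Given the others contribute fully, the best deviation is to contribute 0 (any partial contribution still incurs the fine and gives up units whose private return 0.9000 is below 1).
Deviating from 21 to 0 saves 21 hours but forfeits the deviator's share of the drop in the shared codebase effort: 3.6/4 × 21 = 18.90.
So the deviation gain is 21 − 18.90 = 2.10, and the fine must be at least 2.10 hours to wipe it out.

2.10 hours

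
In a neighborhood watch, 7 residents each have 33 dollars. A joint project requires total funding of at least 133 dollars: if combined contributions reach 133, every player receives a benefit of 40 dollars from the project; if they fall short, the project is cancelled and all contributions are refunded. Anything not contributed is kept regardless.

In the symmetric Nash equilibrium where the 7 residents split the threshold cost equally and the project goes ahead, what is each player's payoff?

Equal share of the threshold: 133/7 = 19.
At this profile no one gains by cutting their contribution: any cut drops the total below 133, the project is cancelled, contributions are refunded, and the deviator ends with 33, which is less than 33 − 19 + 40 = 54. Contributing more than 19 just wastes the excess. So contributing exactly 19 is a best response.
Each player's payoff: 33 − 19 + 40 = 54.

54 dollars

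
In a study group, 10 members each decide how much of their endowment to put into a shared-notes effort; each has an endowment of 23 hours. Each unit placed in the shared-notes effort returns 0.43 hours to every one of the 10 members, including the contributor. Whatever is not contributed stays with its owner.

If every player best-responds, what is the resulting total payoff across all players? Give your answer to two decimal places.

The private return per contributed unit is 0.43 < 1, so contributing 0 is dominant for every player. At the Nash equilibrium everyone keeps their 23, and the group total is 10 × 23 = 230.

230.00 hours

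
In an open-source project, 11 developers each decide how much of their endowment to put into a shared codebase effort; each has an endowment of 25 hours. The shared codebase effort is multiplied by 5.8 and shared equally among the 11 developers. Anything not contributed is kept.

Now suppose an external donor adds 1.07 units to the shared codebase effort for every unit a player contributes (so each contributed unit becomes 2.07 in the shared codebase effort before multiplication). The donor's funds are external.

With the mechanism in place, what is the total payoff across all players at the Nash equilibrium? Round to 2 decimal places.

3301.65 hours

Under the mechanism each unit contributed yields 5.8 × 2.07 / 11 = 1.0915 back to its contributor per unit of net cost, which exceeds 1, making full contribution the dominant choice for everyone.
So the Nash equilibrium is full contribution by all 11; the group earns 5.8 × 2.07 × 275 = 3301.65.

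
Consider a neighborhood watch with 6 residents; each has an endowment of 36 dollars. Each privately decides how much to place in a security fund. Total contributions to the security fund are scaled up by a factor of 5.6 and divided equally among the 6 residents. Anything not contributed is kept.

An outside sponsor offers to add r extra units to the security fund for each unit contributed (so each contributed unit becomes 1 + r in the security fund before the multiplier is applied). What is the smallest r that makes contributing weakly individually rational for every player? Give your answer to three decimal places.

With matching at rate r, one contributed unit becomes (1 + r) in the security fund and returns 5.6 × (1 + r) / 6 to the contributor.
Setting this equal to 1: 1 + r = 6/5.6 = 1.0714.
So the minimum matching rate is r = 1.0714 − 1 = 0.071.

0.071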